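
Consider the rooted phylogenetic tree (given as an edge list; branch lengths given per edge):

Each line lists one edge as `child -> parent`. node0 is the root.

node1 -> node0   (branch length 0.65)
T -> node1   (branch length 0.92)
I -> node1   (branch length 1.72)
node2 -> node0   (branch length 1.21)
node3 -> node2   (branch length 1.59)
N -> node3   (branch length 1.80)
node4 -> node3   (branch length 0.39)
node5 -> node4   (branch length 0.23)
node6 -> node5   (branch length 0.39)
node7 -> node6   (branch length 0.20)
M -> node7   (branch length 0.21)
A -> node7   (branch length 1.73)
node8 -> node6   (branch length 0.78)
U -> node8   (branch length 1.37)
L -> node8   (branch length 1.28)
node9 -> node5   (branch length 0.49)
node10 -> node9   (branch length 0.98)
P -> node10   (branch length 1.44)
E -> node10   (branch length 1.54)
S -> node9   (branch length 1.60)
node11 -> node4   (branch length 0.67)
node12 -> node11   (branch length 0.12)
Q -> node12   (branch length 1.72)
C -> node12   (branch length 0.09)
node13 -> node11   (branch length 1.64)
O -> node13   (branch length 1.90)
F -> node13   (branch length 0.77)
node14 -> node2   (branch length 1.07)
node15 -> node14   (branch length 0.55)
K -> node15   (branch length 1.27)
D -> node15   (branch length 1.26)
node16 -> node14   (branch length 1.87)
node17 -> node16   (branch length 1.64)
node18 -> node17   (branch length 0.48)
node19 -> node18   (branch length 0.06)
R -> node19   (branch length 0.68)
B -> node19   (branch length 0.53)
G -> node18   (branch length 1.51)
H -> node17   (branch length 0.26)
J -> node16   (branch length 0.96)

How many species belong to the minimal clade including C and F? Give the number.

The MRCA of C and F is the node subtending ((Q,C),(O,F)).
That clade contains 4 terminal taxa: C, F, O, Q.

4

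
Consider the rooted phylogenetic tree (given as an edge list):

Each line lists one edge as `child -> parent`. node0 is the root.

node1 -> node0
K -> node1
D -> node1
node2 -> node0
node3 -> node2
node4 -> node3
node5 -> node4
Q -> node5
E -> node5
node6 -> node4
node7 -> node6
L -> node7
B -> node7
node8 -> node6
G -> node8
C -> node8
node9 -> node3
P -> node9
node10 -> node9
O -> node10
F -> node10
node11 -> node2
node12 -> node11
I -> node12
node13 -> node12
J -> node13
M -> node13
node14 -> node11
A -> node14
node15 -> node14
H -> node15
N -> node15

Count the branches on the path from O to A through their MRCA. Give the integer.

The MRCA of O and A is the node subtending ((((Q,E),((L,B),(G,C))),(P,(O,F))),((I,(J,M)),(A,(H,N)))).
From O up to that node: 4 branches. From A up to the same node: 3 branches. Total: 4 + 3 = 7.

7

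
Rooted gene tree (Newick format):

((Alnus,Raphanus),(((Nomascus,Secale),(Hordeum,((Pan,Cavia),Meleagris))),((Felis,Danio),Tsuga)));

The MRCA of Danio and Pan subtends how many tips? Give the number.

9

The MRCA of Danio and Pan is the node subtending (((Nomascus,Secale),(Hordeum,((Pan,Cavia),Meleagris))),((Felis,Danio),Tsuga)).
That clade contains 9 terminal taxa: Cavia, Danio, Felis, Hordeum, Meleagris, Nomascus, Pan, Secale, Tsuga.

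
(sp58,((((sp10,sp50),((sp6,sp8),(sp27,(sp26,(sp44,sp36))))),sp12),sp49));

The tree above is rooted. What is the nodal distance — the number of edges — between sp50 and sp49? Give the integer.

The MRCA of sp50 and sp49 is the node subtending ((((sp10,sp50),((sp6,sp8),(sp27,(sp26,(sp44,sp36))))),sp12),sp49).
From sp50 up to that node: 4 branches. From sp49 up to the same node: 1 branch. Total: 4 + 1 = 5.

5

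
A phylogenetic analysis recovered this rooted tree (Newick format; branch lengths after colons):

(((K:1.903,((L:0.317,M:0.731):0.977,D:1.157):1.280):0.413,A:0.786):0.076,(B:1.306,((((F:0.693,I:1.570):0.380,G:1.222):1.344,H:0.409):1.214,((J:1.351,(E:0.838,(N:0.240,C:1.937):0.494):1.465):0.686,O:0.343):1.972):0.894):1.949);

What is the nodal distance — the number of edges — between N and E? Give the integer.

3

The MRCA of N and E is the node subtending (E,(N,C)).
From N up to that node: 2 branches. From E up to the same node: 1 branch. Total: 2 + 1 = 3.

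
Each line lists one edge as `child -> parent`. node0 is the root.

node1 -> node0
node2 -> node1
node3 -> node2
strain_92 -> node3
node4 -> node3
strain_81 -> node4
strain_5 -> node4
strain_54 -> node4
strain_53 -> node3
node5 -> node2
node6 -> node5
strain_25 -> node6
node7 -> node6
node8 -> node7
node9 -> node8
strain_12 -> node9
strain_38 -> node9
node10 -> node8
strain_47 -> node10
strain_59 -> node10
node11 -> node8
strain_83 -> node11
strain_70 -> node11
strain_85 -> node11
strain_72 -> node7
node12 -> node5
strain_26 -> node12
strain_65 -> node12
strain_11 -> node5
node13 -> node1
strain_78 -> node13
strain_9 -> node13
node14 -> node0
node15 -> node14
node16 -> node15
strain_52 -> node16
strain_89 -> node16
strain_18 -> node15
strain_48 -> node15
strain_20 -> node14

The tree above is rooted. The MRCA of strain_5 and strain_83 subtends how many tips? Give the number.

17

The MRCA of strain_5 and strain_83 is the node subtending ((strain_92,(strain_81,strain_5,strain_54),strain_53),((strain_25,(((strain_12,strain_38),(strain_47,strain_59),(strain_83,strain_70,strain_85)),strain_72)),(strain_26,strain_65),strain_11)).
That clade contains 17 terminal taxa: strain_11, strain_12, strain_25, strain_26, strain_38, strain_47, strain_5, strain_53, strain_54, strain_59, strain_65, strain_70, strain_72, strain_81, strain_83, strain_85, strain_92.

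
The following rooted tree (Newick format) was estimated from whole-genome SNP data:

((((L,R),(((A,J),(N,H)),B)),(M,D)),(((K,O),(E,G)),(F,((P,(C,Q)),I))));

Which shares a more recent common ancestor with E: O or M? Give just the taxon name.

O

The MRCA of E and O subtends ((K,O),(E,G)) (4 taxa).
The MRCA of E and M is the root, subtending the entire tree (18 taxa).
The first is nested inside the second, so E shares a more recent common ancestor with O.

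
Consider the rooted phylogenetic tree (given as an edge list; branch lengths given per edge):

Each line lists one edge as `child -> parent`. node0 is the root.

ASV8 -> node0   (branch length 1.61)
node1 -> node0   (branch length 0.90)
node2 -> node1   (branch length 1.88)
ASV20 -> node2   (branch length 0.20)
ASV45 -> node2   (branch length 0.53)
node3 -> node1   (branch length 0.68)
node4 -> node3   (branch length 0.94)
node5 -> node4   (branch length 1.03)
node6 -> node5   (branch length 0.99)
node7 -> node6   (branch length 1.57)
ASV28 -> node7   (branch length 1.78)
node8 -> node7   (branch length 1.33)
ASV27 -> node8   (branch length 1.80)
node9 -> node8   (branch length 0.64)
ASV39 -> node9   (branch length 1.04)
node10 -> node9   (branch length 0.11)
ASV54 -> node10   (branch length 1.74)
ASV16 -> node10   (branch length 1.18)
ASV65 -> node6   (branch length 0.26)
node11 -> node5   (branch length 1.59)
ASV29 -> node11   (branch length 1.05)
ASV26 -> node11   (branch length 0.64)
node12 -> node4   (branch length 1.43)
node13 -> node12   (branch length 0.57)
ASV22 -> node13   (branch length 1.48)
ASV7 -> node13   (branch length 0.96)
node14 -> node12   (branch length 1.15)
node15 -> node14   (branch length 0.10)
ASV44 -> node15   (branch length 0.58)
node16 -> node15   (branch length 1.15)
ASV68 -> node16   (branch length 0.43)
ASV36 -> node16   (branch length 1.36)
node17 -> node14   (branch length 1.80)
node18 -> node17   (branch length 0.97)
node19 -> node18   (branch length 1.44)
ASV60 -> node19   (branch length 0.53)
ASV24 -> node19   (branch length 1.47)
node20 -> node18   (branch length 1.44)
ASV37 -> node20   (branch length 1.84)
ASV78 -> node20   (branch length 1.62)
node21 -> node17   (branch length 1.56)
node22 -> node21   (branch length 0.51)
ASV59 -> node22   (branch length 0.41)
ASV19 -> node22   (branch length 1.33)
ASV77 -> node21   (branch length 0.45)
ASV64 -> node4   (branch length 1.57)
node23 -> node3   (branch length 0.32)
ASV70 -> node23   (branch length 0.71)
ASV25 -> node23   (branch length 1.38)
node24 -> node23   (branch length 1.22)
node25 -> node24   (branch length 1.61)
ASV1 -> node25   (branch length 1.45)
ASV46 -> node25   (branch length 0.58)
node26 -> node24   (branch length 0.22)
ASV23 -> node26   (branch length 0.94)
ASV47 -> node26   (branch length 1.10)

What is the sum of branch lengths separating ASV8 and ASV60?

The path runs ASV8 → … → MRCA → … → ASV60; the MRCA is the root of the tree.
Branch lengths along that path: 1.61 + 0.90 + 0.68 + 0.94 + 1.43 + 1.15 + 1.80 + 0.97 + 1.44 + 0.53 = 11.45.

11.45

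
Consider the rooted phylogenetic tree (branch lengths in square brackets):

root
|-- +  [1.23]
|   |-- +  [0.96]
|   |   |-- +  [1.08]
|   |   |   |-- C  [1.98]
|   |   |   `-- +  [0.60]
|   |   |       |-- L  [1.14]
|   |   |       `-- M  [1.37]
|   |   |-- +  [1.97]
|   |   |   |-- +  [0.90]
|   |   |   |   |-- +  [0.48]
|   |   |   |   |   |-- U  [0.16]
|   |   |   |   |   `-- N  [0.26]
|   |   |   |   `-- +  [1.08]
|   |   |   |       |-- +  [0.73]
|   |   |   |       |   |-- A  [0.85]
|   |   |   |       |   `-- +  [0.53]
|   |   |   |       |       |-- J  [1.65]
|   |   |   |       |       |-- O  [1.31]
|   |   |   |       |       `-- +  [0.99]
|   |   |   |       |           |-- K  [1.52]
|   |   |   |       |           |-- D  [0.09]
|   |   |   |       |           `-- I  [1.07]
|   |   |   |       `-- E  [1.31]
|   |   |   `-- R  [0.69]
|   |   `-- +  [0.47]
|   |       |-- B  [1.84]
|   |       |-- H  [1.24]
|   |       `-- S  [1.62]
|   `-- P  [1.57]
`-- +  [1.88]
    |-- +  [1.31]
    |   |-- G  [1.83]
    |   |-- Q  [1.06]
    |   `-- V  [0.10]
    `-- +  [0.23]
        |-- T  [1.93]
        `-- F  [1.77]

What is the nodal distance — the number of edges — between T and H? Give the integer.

The MRCA of T and H is the root of the tree.
From T up to that node: 3 branches. From H up to the same node: 4 branches. Total: 3 + 4 = 7.

7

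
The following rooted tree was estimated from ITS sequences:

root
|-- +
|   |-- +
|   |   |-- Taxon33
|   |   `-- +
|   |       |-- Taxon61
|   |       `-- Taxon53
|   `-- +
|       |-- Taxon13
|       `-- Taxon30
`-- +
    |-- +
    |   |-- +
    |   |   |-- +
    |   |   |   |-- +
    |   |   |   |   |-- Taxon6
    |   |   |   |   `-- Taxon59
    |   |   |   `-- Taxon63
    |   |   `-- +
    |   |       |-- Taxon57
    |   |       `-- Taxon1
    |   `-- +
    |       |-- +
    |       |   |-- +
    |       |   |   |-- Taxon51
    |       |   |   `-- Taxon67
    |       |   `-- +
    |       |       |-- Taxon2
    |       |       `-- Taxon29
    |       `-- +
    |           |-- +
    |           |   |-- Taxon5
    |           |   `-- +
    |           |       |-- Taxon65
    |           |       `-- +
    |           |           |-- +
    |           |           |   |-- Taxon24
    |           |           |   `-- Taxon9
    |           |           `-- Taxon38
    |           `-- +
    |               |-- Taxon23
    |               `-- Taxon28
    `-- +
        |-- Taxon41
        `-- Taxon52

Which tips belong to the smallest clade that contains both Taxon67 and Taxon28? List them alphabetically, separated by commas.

Taxon2, Taxon23, Taxon24, Taxon28, Taxon29, Taxon38, Taxon5, Taxon51, Taxon65, Taxon67, Taxon9

Tracing Taxon67: it sits inside (Taxon51,Taxon67).
Tracing Taxon28: it sits inside (Taxon23,Taxon28).
The smallest clade enclosing both is (((Taxon51,Taxon67),(Taxon2,Taxon29)),((Taxon5,(Taxon65,((Taxon24,Taxon9),Taxon38))),(Taxon23,Taxon28))); the answer is its 11 terminal taxa in alphabetical order.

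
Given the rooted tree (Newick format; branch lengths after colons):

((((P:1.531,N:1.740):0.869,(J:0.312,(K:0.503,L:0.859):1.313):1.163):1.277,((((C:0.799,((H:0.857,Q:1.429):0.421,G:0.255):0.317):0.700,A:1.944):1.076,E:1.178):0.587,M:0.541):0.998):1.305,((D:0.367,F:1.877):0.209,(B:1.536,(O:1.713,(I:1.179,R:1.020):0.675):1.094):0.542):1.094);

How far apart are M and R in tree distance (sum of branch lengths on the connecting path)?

The path runs M → … → MRCA → … → R; the MRCA is the root of the tree.
Branch lengths along that path: 0.541 + 0.998 + 1.305 + 1.094 + 0.542 + 1.094 + 0.675 + 1.020 = 7.269.

7.269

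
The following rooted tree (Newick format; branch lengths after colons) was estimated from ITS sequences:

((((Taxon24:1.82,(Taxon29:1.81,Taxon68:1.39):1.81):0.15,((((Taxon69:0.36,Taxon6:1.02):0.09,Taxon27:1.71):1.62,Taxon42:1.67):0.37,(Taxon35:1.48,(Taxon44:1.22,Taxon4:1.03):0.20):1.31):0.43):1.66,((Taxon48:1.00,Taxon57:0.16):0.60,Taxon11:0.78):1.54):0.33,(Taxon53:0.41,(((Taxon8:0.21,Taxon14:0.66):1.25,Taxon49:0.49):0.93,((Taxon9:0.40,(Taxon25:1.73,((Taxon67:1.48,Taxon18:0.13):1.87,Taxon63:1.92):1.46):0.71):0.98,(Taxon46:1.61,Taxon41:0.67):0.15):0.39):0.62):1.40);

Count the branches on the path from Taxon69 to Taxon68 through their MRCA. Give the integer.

The MRCA of Taxon69 and Taxon68 is the node subtending ((Taxon24,(Taxon29,Taxon68)),((((Taxon69,Taxon6),Taxon27),Taxon42),(Taxon35,(Taxon44,Taxon4)))).
From Taxon69 up to that node: 5 branches. From Taxon68 up to the same node: 3 branches. Total: 5 + 3 = 8.

8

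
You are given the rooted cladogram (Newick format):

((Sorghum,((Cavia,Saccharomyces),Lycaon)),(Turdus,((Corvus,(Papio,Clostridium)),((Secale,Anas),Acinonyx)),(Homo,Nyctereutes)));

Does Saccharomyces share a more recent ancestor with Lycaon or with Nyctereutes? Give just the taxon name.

Lycaon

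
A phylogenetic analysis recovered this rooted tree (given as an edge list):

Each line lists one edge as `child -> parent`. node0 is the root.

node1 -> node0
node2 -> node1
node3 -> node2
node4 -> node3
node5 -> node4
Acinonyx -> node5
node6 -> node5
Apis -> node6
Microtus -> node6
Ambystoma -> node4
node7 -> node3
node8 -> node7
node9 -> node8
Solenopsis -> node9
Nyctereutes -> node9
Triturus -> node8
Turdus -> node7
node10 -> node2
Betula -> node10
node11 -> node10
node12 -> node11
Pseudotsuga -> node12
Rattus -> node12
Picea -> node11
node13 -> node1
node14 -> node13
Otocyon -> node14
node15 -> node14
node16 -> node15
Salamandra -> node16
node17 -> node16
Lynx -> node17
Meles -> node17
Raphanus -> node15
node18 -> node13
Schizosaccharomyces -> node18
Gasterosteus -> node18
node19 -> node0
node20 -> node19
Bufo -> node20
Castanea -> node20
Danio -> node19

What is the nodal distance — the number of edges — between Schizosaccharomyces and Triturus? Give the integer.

The MRCA of Schizosaccharomyces and Triturus is the node subtending (((((Acinonyx,(Apis,Microtus)),Ambystoma),(((Solenopsis,Nyctereutes),Triturus),Turdus)),(Betula,((Pseudotsuga,Rattus),Picea))),((Otocyon,((Salamandra,(Lynx,Meles)),Raphanus)),(Schizosaccharomyces,Gasterosteus))).
From Schizosaccharomyces up to that node: 3 branches. From Triturus up to the same node: 5 branches. Total: 3 + 5 = 8.

8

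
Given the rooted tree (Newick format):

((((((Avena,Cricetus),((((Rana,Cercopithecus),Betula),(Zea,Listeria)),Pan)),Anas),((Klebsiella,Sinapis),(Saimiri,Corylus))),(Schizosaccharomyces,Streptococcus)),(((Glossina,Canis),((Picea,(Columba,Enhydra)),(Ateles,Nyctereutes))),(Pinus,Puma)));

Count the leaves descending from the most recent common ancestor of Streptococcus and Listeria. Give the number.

The MRCA of Streptococcus and Listeria is the node subtending (((((Avena,Cricetus),((((Rana,Cercopithecus),Betula),(Zea,Listeria)),Pan)),Anas),((Klebsiella,Sinapis),(Saimiri,Corylus))),(Schizosaccharomyces,Streptococcus)).
That clade contains 15 terminal taxa: Anas, Avena, Betula, Cercopithecus, Corylus, Cricetus, Klebsiella, Listeria, Pan, Rana, Saimiri, Schizosaccharomyces, Sinapis, Streptococcus, Zea.

15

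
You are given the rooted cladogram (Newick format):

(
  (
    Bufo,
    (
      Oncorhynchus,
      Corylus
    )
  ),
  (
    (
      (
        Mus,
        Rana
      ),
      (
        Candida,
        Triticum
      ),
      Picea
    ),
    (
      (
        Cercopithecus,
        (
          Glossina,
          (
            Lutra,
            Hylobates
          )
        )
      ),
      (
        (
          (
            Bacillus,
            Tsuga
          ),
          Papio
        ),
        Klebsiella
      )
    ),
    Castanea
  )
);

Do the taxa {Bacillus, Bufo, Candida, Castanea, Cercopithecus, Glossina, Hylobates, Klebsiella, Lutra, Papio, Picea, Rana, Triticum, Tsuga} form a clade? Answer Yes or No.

No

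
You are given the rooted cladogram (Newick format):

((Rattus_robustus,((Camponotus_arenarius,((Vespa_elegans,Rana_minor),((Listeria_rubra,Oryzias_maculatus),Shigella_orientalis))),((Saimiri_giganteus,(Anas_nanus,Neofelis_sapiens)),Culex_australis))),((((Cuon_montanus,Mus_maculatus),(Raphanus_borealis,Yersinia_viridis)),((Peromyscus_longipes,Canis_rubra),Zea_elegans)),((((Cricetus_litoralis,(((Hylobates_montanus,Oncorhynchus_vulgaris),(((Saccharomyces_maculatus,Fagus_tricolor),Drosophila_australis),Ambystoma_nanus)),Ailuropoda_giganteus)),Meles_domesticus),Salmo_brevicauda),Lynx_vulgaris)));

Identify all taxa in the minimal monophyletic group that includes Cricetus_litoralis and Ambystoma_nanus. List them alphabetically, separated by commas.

Ailuropoda_giganteus, Ambystoma_nanus, Cricetus_litoralis, Drosophila_australis, Fagus_tricolor, Hylobates_montanus, Oncorhynchus_vulgaris, Saccharomyces_maculatus

Tracing Cricetus_litoralis: it sits inside (Cricetus_litoralis,(((Hylobates_montanus,Oncorhynchus_vulgaris),(((Saccharomyces_maculatus,Fagus_tricolor),Drosophila_australis),Ambystoma_nanus)),Ailuropoda_giganteus)).
Tracing Ambystoma_nanus: it sits inside (((Saccharomyces_maculatus,Fagus_tricolor),Drosophila_australis),Ambystoma_nanus).
The smallest clade enclosing both is (Cricetus_litoralis,(((Hylobates_montanus,Oncorhynchus_vulgaris),(((Saccharomyces_maculatus,Fagus_tricolor),Drosophila_australis),Ambystoma_nanus)),Ailuropoda_giganteus)); the answer is its 8 terminal taxa in alphabetical order.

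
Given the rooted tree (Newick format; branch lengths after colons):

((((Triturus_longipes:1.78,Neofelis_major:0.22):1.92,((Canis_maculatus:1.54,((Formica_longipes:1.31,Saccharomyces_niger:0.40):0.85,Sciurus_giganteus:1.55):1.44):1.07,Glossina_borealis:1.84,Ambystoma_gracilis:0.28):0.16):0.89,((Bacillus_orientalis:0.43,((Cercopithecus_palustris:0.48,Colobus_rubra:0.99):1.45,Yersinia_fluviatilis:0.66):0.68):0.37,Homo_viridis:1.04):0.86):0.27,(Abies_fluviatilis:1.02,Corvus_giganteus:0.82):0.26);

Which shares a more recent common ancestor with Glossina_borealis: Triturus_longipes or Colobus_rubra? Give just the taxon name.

Triturus_longipes

The MRCA of Glossina_borealis and Triturus_longipes subtends ((Triturus_longipes,Neofelis_major),((Canis_maculatus,((Formica_longipes,Saccharomyces_niger),Sciurus_giganteus)),Glossina_borealis,Ambystoma_gracilis)) (8 taxa).
The MRCA of Glossina_borealis and Colobus_rubra subtends (((Triturus_longipes,Neofelis_major),((Canis_maculatus,((Formica_longipes,Saccharomyces_niger),Sciurus_giganteus)),Glossina_borealis,Ambystoma_gracilis)),((Bacillus_orientalis,((Cercopithecus_palustris,Colobus_rubra),Yersinia_fluviatilis)),Homo_viridis)) (13 taxa).
The first is nested inside the second, so Glossina_borealis shares a more recent common ancestor with Triturus_longipes.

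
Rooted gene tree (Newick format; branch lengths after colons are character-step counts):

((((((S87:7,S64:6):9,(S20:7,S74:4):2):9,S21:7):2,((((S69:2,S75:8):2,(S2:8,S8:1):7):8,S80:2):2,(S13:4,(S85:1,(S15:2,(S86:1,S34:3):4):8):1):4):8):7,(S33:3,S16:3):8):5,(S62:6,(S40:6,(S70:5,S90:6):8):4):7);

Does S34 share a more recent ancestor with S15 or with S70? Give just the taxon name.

S15

The MRCA of S34 and S15 subtends (S15,(S86,S34)) (3 taxa).
The MRCA of S34 and S70 is the root, subtending the entire tree (21 taxa).
The first is nested inside the second, so S34 shares a more recent common ancestor with S15.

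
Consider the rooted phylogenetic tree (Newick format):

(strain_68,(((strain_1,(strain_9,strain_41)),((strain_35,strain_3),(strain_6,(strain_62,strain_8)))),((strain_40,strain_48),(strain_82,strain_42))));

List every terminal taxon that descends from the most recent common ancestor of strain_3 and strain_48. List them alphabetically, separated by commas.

strain_1, strain_3, strain_35, strain_40, strain_41, strain_42, strain_48, strain_6, strain_62, strain_8, strain_82, strain_9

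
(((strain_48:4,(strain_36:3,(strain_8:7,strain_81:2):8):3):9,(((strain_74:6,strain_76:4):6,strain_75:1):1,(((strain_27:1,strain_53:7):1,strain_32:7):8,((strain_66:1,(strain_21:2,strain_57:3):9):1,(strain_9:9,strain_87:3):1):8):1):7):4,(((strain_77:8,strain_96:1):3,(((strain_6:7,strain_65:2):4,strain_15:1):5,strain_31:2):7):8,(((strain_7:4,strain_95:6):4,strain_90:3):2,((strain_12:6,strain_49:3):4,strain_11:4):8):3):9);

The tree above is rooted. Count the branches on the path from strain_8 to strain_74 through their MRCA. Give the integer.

8

The MRCA of strain_8 and strain_74 is the node subtending ((strain_48,(strain_36,(strain_8,strain_81))),(((strain_74,strain_76),strain_75),(((strain_27,strain_53),strain_32),((strain_66,(strain_21,strain_57)),(strain_9,strain_87))))).
From strain_8 up to that node: 4 branches. From strain_74 up to the same node: 4 branches. Total: 4 + 4 = 8.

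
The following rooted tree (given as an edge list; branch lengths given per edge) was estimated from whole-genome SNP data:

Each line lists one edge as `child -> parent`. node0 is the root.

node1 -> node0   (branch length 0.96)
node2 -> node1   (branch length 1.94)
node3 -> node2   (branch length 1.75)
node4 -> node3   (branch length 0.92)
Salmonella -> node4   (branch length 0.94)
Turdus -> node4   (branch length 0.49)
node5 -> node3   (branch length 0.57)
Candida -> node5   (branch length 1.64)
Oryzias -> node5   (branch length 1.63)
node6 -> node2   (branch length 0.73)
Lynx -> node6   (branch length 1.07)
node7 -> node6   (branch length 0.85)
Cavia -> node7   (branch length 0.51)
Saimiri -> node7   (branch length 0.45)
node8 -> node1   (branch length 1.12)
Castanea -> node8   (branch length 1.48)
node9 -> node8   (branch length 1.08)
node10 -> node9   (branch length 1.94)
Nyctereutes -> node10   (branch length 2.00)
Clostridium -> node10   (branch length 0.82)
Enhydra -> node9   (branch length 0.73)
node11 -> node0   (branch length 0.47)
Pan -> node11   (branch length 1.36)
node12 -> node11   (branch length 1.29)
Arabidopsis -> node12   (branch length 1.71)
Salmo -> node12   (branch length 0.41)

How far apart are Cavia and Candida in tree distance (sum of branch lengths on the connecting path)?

The path runs Cavia → … → MRCA → … → Candida; the MRCA is the node subtending (((Salmonella,Turdus),(Candida,Oryzias)),(Lynx,(Cavia,Saimiri))).
Branch lengths along that path: 0.51 + 0.85 + 0.73 + 1.75 + 0.57 + 1.64 = 6.05.

6.05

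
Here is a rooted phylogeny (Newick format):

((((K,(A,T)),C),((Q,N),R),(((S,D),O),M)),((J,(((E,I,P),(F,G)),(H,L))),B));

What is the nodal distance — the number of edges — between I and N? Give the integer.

10

The MRCA of I and N is the root of the tree.
From I up to that node: 6 branches. From N up to the same node: 4 branches. Total: 6 + 4 = 10.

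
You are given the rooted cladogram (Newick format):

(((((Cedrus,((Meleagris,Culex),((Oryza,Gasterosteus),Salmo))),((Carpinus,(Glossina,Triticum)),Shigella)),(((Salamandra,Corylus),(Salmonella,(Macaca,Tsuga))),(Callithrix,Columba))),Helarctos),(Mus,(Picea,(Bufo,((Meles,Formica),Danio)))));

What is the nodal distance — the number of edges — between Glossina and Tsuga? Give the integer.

10

The MRCA of Glossina and Tsuga is the node subtending (((Cedrus,((Meleagris,Culex),((Oryza,Gasterosteus),Salmo))),((Carpinus,(Glossina,Triticum)),Shigella)),(((Salamandra,Corylus),(Salmonella,(Macaca,Tsuga))),(Callithrix,Columba))).
From Glossina up to that node: 5 branches. From Tsuga up to the same node: 5 branches. Total: 5 + 5 = 10.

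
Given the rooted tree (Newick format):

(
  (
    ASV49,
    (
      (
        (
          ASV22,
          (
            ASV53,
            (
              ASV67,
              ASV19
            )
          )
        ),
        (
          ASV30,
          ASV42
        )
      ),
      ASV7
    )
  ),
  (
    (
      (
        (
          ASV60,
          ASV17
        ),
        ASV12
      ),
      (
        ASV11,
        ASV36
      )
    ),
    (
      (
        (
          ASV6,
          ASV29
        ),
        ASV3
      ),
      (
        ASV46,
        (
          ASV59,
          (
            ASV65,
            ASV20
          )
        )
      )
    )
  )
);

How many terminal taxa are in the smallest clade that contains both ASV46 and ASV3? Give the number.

The MRCA of ASV46 and ASV3 is the node subtending (((ASV6,ASV29),ASV3),(ASV46,(ASV59,(ASV65,ASV20)))).
That clade contains 7 terminal taxa: ASV20, ASV29, ASV3, ASV46, ASV59, ASV6, ASV65.

7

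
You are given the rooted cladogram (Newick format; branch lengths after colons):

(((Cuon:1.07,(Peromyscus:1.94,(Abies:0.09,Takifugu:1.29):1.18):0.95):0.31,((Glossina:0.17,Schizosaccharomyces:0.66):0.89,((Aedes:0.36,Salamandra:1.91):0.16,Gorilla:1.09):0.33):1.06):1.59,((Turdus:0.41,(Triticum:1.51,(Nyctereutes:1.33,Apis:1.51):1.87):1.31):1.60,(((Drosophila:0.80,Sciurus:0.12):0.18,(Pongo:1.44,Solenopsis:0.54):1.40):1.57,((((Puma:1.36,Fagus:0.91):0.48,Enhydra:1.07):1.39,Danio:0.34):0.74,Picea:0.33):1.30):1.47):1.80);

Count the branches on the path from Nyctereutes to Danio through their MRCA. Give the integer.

8

The MRCA of Nyctereutes and Danio is the node subtending ((Turdus,(Triticum,(Nyctereutes,Apis))),(((Drosophila,Sciurus),(Pongo,Solenopsis)),((((Puma,Fagus),Enhydra),Danio),Picea))).
From Nyctereutes up to that node: 4 branches. From Danio up to the same node: 4 branches. Total: 4 + 4 = 8.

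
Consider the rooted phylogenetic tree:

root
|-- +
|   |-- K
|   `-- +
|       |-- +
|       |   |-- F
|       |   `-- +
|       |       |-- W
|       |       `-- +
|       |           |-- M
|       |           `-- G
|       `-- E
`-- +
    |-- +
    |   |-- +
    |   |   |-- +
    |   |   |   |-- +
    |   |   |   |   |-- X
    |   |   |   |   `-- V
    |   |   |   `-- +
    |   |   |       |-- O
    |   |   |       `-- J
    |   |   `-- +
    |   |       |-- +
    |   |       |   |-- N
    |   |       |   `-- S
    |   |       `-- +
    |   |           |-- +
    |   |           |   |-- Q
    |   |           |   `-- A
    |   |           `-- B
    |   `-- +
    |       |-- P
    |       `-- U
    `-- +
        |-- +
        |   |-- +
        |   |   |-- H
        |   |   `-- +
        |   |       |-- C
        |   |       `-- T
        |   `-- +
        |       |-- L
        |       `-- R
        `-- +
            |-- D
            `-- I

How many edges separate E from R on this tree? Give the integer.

The MRCA of E and R is the root of the tree.
From E up to that node: 3 branches. From R up to the same node: 5 branches. Total: 3 + 5 = 8.

8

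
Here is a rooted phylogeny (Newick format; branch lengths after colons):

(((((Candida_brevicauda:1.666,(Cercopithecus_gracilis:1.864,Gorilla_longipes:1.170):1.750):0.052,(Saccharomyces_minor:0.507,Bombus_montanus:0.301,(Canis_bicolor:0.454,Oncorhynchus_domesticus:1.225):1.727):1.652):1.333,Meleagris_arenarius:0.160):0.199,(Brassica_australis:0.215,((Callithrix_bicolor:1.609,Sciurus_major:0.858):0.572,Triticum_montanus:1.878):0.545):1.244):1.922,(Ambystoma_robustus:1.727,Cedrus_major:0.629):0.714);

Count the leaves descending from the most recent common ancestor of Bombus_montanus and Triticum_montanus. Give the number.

12

The MRCA of Bombus_montanus and Triticum_montanus is the node subtending ((((Candida_brevicauda,(Cercopithecus_gracilis,Gorilla_longipes)),(Saccharomyces_minor,Bombus_montanus,(Canis_bicolor,Oncorhynchus_domesticus))),Meleagris_arenarius),(Brassica_australis,((Callithrix_bicolor,Sciurus_major),Triticum_montanus))).
That clade contains 12 terminal taxa: Bombus_montanus, Brassica_australis, Callithrix_bicolor, Candida_brevicauda, Canis_bicolor, Cercopithecus_gracilis, Gorilla_longipes, Meleagris_arenarius, Oncorhynchus_domesticus, Saccharomyces_minor, Sciurus_major, Triticum_montanus.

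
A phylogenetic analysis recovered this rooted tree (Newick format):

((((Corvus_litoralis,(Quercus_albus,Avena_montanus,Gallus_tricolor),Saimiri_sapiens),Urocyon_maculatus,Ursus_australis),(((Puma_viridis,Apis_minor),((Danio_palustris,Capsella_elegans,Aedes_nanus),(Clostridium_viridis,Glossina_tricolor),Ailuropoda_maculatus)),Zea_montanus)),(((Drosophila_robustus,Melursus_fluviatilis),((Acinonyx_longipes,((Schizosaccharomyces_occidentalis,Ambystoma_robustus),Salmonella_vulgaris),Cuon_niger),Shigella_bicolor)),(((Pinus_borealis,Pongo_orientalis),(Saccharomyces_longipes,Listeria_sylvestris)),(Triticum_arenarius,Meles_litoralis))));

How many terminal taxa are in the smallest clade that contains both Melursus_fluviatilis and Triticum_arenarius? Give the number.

14

The MRCA of Melursus_fluviatilis and Triticum_arenarius is the node subtending (((Drosophila_robustus,Melursus_fluviatilis),((Acinonyx_longipes,((Schizosaccharomyces_occidentalis,Ambystoma_robustus),Salmonella_vulgaris),Cuon_niger),Shigella_bicolor)),(((Pinus_borealis,Pongo_orientalis),(Saccharomyces_longipes,Listeria_sylvestris)),(Triticum_arenarius,Meles_litoralis))).
That clade contains 14 terminal taxa: Acinonyx_longipes, Ambystoma_robustus, Cuon_niger, Drosophila_robustus, Listeria_sylvestris, Meles_litoralis, Melursus_fluviatilis, Pinus_borealis, Pongo_orientalis, Saccharomyces_longipes, Salmonella_vulgaris, Schizosaccharomyces_occidentalis, Shigella_bicolor, Triticum_arenarius.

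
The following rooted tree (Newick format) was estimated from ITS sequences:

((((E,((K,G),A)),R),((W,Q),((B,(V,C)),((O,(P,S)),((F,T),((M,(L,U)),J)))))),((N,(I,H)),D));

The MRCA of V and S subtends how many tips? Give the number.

12

The MRCA of V and S is the node subtending ((B,(V,C)),((O,(P,S)),((F,T),((M,(L,U)),J)))).
That clade contains 12 terminal taxa: B, C, F, J, L, M, O, P, S, T, U, V.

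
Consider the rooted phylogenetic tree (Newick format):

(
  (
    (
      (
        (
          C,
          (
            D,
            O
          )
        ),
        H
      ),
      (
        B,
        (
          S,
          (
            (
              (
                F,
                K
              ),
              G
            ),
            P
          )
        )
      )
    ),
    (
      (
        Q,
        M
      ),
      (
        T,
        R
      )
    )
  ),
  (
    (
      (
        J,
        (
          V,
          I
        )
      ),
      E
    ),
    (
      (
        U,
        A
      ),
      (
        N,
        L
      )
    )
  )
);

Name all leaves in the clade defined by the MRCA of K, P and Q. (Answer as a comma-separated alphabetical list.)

B, C, D, F, G, H, K, M, O, P, Q, R, S, T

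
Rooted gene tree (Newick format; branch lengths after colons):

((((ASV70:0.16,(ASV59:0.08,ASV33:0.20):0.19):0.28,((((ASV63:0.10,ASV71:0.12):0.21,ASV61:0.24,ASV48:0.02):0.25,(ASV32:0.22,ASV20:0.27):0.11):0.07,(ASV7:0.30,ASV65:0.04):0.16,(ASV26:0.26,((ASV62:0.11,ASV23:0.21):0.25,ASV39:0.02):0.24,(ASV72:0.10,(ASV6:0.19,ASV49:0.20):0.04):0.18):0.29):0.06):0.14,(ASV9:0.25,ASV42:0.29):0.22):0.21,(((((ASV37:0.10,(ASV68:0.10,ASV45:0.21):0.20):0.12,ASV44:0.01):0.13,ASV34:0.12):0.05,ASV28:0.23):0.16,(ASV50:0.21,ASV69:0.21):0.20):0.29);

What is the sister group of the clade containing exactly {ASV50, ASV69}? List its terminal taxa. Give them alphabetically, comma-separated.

ASV28, ASV34, ASV37, ASV44, ASV45, ASV68

The clade containing exactly {ASV50, ASV69} attaches to the tree at the node subtending (((((ASV37,(ASV68,ASV45)),ASV44),ASV34),ASV28),(ASV50,ASV69)).
The other lineage descending from that same node — the sister group — is ((((ASV37,(ASV68,ASV45)),ASV44),ASV34),ASV28); its 6 tips in alphabetical order are the answer.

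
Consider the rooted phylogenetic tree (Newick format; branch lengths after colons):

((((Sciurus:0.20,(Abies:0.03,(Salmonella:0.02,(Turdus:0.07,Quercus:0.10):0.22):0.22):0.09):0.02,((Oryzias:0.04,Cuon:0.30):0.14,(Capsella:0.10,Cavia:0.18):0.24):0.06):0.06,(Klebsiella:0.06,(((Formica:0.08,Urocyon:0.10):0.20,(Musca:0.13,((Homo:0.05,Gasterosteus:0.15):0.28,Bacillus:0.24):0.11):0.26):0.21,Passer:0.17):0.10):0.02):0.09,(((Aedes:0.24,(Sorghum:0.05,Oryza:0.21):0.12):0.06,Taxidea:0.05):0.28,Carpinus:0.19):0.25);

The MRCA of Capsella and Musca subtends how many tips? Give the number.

17

The MRCA of Capsella and Musca is the node subtending (((Sciurus,(Abies,(Salmonella,(Turdus,Quercus)))),((Oryzias,Cuon),(Capsella,Cavia))),(Klebsiella,(((Formica,Urocyon),(Musca,((Homo,Gasterosteus),Bacillus))),Passer))).
That clade contains 17 terminal taxa: Abies, Bacillus, Capsella, Cavia, Cuon, Formica, Gasterosteus, Homo, Klebsiella, Musca, Oryzias, Passer, Quercus, Salmonella, Sciurus, Turdus, Urocyon.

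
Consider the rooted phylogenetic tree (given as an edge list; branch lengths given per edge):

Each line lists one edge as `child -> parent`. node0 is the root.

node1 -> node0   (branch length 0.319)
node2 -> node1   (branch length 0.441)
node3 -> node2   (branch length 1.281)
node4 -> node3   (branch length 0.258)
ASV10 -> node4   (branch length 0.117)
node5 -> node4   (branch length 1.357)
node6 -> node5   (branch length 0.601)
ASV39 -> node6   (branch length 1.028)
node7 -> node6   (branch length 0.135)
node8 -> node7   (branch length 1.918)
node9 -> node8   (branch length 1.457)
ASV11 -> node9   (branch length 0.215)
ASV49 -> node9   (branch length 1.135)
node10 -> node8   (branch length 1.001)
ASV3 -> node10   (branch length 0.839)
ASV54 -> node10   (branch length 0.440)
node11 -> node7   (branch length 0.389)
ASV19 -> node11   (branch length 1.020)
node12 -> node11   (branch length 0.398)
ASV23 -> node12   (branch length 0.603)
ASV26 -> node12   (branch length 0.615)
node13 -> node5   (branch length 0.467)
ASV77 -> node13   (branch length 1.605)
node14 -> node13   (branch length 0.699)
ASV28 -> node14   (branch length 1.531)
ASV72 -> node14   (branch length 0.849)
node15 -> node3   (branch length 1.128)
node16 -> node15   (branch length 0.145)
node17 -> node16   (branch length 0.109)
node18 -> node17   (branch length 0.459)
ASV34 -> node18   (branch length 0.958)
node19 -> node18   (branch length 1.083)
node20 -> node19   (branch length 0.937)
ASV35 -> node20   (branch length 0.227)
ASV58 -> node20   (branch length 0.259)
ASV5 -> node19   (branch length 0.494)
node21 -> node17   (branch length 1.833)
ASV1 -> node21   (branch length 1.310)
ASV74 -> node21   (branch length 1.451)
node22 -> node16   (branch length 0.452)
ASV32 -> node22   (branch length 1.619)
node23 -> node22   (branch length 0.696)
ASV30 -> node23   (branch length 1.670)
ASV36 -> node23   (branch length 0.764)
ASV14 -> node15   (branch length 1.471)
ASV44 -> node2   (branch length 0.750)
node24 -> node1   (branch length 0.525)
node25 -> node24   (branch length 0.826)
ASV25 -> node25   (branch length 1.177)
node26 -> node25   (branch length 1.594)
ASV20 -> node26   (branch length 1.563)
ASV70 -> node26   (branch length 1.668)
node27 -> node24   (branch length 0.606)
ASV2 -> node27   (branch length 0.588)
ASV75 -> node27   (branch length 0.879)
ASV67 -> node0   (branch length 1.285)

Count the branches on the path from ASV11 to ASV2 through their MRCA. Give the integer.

12

The MRCA of ASV11 and ASV2 is the node subtending ((((ASV10,((ASV39,(((ASV11,ASV49),(ASV3,ASV54)),(ASV19,(ASV23,ASV26)))),(ASV77,(ASV28,ASV72)))),((((ASV34,((ASV35,ASV58),ASV5)),(ASV1,ASV74)),(ASV32,(ASV30,ASV36))),ASV14)),ASV44),((ASV25,(ASV20,ASV70)),(ASV2,ASV75))).
From ASV11 up to that node: 9 branches. From ASV2 up to the same node: 3 branches. Total: 9 + 3 = 12.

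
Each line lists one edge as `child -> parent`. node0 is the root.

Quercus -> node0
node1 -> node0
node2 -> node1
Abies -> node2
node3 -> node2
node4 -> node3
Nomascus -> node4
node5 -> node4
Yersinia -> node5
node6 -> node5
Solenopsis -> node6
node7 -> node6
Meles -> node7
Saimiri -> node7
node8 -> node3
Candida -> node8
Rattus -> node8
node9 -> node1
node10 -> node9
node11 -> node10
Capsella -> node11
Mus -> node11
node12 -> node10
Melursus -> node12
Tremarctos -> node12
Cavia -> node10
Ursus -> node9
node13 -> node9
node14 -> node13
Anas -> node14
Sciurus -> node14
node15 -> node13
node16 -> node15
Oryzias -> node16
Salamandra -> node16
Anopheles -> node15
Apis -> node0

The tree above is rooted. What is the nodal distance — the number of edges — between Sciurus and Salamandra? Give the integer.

5

The MRCA of Sciurus and Salamandra is the node subtending ((Anas,Sciurus),((Oryzias,Salamandra),Anopheles)).
From Sciurus up to that node: 2 branches. From Salamandra up to the same node: 3 branches. Total: 2 + 3 = 5.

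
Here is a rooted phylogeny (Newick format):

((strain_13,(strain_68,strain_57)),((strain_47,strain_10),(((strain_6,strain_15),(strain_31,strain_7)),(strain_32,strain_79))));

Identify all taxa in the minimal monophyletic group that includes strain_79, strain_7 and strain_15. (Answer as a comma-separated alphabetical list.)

Tracing strain_79: it sits inside (strain_32,strain_79).
Tracing strain_7: it sits inside (strain_31,strain_7).
Tracing strain_15: it sits inside (strain_6,strain_15).
The smallest clade enclosing all 3 is (((strain_6,strain_15),(strain_31,strain_7)),(strain_32,strain_79)); the answer is its 6 terminal taxa in alphabetical order.

strain_15, strain_31, strain_32, strain_6, strain_7, strain_79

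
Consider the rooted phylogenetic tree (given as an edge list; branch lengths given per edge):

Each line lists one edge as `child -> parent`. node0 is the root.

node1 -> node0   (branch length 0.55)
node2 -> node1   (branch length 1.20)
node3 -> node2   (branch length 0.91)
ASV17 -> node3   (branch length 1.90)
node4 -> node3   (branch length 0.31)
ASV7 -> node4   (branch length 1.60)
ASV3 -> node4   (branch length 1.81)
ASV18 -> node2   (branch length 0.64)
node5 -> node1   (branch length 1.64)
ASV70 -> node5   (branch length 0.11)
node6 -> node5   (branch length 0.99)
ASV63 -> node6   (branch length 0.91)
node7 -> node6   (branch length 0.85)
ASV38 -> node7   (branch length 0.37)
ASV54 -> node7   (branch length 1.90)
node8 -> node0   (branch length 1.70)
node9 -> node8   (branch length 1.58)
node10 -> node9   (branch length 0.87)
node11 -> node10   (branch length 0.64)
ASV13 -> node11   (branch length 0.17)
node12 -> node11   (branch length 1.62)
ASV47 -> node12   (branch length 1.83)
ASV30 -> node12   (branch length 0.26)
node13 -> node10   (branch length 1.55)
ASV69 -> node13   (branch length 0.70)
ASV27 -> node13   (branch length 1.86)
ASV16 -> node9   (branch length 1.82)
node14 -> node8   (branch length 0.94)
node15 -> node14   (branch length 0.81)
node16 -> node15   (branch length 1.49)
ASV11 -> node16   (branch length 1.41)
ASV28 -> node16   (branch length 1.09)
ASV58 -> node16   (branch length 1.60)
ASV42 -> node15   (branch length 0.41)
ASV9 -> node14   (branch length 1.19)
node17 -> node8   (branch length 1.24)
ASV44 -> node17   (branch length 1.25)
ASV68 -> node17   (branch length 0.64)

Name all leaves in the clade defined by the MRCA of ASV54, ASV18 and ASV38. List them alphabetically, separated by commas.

Tracing ASV54: it sits inside (ASV38,ASV54).
Tracing ASV18: it sits inside ((ASV17,(ASV7,ASV3)),ASV18).
Tracing ASV38: it sits inside (ASV38,ASV54).
The smallest clade enclosing all 3 is (((ASV17,(ASV7,ASV3)),ASV18),(ASV70,(ASV63,(ASV38,ASV54)))); the answer is its 8 terminal taxa in alphabetical order.

ASV17, ASV18, ASV3, ASV38, ASV54, ASV63, ASV7, ASV70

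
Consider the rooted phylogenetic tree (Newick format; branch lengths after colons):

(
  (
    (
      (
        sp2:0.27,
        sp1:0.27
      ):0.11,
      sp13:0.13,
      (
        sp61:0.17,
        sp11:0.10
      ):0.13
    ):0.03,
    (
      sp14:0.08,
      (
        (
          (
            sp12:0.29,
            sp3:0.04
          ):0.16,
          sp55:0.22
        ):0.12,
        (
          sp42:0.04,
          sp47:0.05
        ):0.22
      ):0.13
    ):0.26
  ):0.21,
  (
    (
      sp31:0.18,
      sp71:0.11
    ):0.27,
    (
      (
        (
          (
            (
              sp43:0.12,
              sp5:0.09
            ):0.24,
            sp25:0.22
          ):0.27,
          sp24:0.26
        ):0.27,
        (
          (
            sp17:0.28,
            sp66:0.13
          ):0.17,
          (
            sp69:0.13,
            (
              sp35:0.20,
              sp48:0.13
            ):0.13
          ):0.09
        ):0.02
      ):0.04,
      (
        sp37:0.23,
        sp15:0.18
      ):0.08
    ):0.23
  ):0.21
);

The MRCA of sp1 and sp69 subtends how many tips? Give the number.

24

The MRCA of sp1 and sp69 is the root, so the clade is the entire tree.
That clade contains 24 terminal taxa: sp1, sp11, sp12, sp13, sp14, sp15, sp17, sp2, sp24, sp25, sp3, sp31, sp35, sp37, sp42, sp43, sp47, sp48, sp5, sp55, sp61, sp66, sp69, sp71.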